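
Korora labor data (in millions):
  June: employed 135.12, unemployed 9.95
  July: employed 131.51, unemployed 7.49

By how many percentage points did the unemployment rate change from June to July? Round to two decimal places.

The unemployment rate changed by −1.47 percentage points.

June: labor force = 135.12 + 9.95 = 145.07; u = 9.95/145.07 = 6.86%.
July: labor force = 131.51 + 7.49 = 139.00; u = 7.49/139.00 = 5.39%.
Change = 5.39% − 6.86% = −1.47 pp.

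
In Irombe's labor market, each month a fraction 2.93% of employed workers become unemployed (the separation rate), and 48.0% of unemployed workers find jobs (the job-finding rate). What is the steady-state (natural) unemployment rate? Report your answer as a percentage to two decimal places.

At steady state the flows balance: s·E = f·U, so U/(E+U) = s/(s+f).
u* = 2.93 / (2.93 + 48.0) = 2.93 / 50.93 = 5.75%.

Steady-state unemployment rate ≈ 5.75%.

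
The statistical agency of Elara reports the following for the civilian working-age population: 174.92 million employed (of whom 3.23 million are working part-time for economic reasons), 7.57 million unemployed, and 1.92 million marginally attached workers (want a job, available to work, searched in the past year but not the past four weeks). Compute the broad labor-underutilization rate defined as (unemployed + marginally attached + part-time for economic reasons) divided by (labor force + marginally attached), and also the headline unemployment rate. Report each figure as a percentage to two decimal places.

Labor force = 174.92 + 7.57 = 182.49 million.
Numerator = 7.57 + 1.92 + 3.23 = 12.72 million.
Denominator = 182.49 + 1.92 = 184.41 million.
Broad rate = 12.72 / 184.41 = 6.90%.
Headline unemployment rate = 7.57 / 182.49 = 4.15%.

Broad underutilization rate ≈ 6.90%; headline unemployment rate ≈ 4.15%.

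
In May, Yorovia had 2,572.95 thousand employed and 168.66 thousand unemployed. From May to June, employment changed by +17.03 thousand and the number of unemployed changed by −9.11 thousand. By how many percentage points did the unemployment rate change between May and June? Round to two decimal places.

The unemployment rate changed by −0.35 percentage points.

May: labor force = 2,572.95 + 168.66 = 2,741.61; u = 168.66/2,741.61 = 6.15%.
June: labor force = 2,589.98 + 159.55 = 2,749.53; u = 159.55/2,749.53 = 5.80%.
Change = 5.80% − 6.15% = −0.35 pp.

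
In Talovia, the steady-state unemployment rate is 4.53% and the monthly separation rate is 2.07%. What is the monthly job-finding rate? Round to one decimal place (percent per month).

From u* = s/(s+f): f = s·(1−u)/u.
f = 2.07 × (1 − 0.0453) / 0.0453 = 1.9762 / 0.0453 ≈ 43.6% per month.

Job-finding rate ≈ 43.6% per month.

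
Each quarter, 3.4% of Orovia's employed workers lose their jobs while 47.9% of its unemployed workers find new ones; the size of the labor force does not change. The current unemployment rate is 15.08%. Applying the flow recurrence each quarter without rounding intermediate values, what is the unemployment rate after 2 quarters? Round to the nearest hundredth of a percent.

Unemployment rate after two quarters ≈ 8.63%.

With a fixed labor force, u_{t+1} = u_t + s·(1−u_t) − f·u_t = u_t·(1−s−f) + s.
Here 1−s−f = 0.487 and s = 0.034.
u_1 = 0.150800 × 0.487 + 0.034 = 0.107440.
u_2 = 0.107440 × 0.487 + 0.034 = 0.086323.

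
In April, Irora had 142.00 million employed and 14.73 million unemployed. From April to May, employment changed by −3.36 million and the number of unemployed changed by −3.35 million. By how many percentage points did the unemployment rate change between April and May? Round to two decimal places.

April: labor force = 142.00 + 14.73 = 156.73; u = 14.73/156.73 = 9.40%.
May: labor force = 138.64 + 11.38 = 150.02; u = 11.38/150.02 = 7.59%.
Change = 7.59% − 9.40% = −1.81 pp.

The unemployment rate changed by −1.81 percentage points.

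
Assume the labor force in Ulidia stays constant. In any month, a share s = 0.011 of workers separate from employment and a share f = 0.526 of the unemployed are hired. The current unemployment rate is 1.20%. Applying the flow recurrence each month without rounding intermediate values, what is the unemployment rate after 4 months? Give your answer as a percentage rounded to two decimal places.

With a fixed labor force, u_{t+1} = u_t + s·(1−u_t) − f·u_t = u_t·(1−s−f) + s.
Here 1−s−f = 0.463 and s = 0.011.
u_1 = 0.012000 × 0.463 + 0.011 = 0.016556.
u_2 = 0.016556 × 0.463 + 0.011 = 0.018665.
u_3 = 0.018665 × 0.463 + 0.011 = 0.019642.
u_4 = 0.019642 × 0.463 + 0.011 = 0.020094.

Unemployment rate after four months ≈ 2.01%.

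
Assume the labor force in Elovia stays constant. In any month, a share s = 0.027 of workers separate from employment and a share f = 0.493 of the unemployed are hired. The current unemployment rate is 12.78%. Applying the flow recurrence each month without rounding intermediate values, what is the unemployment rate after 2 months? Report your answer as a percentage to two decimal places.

Unemployment rate after two months ≈ 6.94%.

With a fixed labor force, u_{t+1} = u_t + s·(1−u_t) − f·u_t = u_t·(1−s−f) + s.
Here 1−s−f = 0.480 and s = 0.027.
u_1 = 0.127800 × 0.480 + 0.027 = 0.088344.
u_2 = 0.088344 × 0.480 + 0.027 = 0.069405.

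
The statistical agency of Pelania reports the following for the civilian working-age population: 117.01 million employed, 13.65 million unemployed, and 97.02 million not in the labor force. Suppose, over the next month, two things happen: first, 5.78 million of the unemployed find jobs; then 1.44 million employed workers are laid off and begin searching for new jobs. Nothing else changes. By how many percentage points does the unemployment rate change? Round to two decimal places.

The unemployment rate changes by −3.32 percentage points.

Initially, labor force = 117.01 + 13.65 = 130.66 million, so u = 13.65/130.66 = 10.45%.
After the first change, unemployed falls and employed rises by 5.78; labor force unchanged → E = 122.79, U = 7.87, labor force = 130.66 million.
After the second change, employed falls and unemployed rises by 1.44; labor force unchanged → E = 121.35, U = 9.31, labor force = 130.66 million.
New unemployment rate = 9.31 / 130.66 = 7.13%.
Change = 7.13% − 10.45% = −3.32 percentage points.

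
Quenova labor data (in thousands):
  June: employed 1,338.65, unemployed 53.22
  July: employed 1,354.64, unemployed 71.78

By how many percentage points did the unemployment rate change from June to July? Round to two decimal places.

The unemployment rate changed by +1.21 percentage points.

June: labor force = 1,338.65 + 53.22 = 1,391.87; u = 53.22/1,391.87 = 3.82%.
July: labor force = 1,354.64 + 71.78 = 1,426.42; u = 71.78/1,426.42 = 5.03%.
Change = 5.03% − 3.82% = +1.21 pp.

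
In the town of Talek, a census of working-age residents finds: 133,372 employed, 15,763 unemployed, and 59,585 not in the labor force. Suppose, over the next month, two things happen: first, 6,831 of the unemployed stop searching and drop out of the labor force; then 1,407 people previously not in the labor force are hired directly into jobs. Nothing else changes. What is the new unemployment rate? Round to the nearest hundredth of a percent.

New unemployment rate ≈ 6.22%.

Initially, labor force = 133,372 + 15,763 = 149,135, so u = 15,763/149,135 = 10.57%.
After the first change, unemployed and labor force both fall by 6,831 → E = 133,372, U = 8,932, labor force = 142,304.
After the second change, employed and labor force both rise by 1,407; unemployed unchanged → E = 134,779, U = 8,932, labor force = 143,711.
New unemployment rate = 8,932 / 143,711 = 6.22%.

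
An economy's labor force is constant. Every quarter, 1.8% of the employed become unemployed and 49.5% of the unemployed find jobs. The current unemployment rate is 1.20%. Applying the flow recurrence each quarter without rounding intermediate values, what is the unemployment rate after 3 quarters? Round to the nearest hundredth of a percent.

Unemployment rate after three quarters ≈ 3.24%.

With a fixed labor force, u_{t+1} = u_t + s·(1−u_t) − f·u_t = u_t·(1−s−f) + s.
Here 1−s−f = 0.487 and s = 0.018.
u_1 = 0.012000 × 0.487 + 0.018 = 0.023844.
u_2 = 0.023844 × 0.487 + 0.018 = 0.029612.
u_3 = 0.029612 × 0.487 + 0.018 = 0.032421.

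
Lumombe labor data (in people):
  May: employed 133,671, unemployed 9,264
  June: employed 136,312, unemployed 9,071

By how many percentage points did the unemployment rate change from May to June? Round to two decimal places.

May: labor force = 133,671 + 9,264 = 142,935; u = 9,264/142,935 = 6.48%.
June: labor force = 136,312 + 9,071 = 145,383; u = 9,071/145,383 = 6.24%.
Change = 6.24% − 6.48% = −0.24 pp.

The unemployment rate changed by −0.24 percentage points.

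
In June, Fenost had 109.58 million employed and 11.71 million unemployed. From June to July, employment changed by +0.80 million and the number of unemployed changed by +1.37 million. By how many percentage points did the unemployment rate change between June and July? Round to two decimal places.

The unemployment rate changed by +0.94 percentage points.

June: labor force = 109.58 + 11.71 = 121.29; u = 11.71/121.29 = 9.65%.
July: labor force = 110.38 + 13.08 = 123.46; u = 13.08/123.46 = 10.59%.
Change = 10.59% − 9.65% = +0.94 pp.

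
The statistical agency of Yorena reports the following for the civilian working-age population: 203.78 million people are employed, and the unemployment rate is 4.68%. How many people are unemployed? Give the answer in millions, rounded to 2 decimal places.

About 10.01 million are unemployed.

Let U be the number unemployed. The labor force is E + U, and U/(E+U) = 0.0468.
So U = 0.0468 × 203.78 / (1 − 0.0468) = 9.5369 / 0.9532 ≈ 10.01 million.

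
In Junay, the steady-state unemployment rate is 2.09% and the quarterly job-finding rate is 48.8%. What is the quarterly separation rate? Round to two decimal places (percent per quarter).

Separation rate ≈ 1.04% per quarter.

From u* = s/(s+f): s = u·f/(1−u).
s = 0.0209 × 48.8 / (1 − 0.0209) = 1.0199 / 0.9791 ≈ 1.04% per quarter.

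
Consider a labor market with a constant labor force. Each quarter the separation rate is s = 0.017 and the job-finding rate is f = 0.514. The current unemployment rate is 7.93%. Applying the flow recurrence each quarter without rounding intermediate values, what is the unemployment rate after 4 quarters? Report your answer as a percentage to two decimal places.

With a fixed labor force, u_{t+1} = u_t + s·(1−u_t) − f·u_t = u_t·(1−s−f) + s.
Here 1−s−f = 0.469 and s = 0.017.
u_1 = 0.079300 × 0.469 + 0.017 = 0.054192.
u_2 = 0.054192 × 0.469 + 0.017 = 0.042416.
u_3 = 0.042416 × 0.469 + 0.017 = 0.036893.
u_4 = 0.036893 × 0.469 + 0.017 = 0.034303.

Unemployment rate after four quarters ≈ 3.43%.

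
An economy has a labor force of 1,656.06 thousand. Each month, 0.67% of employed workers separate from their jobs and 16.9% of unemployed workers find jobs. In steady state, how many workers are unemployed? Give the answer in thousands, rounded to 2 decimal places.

Steady-state unemployment rate u* = s/(s+f) = 0.67/(0.67+16.9) = 0.038133.
Unemployed = u* × labor force = 0.038133 × 1,656.06 ≈ 63.15 thousand.

About 63.15 thousand are unemployed in steady state.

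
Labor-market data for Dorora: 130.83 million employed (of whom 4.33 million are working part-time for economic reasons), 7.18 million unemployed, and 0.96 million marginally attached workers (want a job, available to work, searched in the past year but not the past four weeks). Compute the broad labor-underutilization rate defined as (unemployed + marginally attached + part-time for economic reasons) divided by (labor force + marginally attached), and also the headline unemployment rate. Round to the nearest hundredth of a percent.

Labor force = 130.83 + 7.18 = 138.01 million.
Numerator = 7.18 + 0.96 + 4.33 = 12.47 million.
Denominator = 138.01 + 0.96 = 138.97 million.
Broad rate = 12.47 / 138.97 = 8.97%.
Headline unemployment rate = 7.18 / 138.01 = 5.20%.

Broad underutilization rate ≈ 8.97%; headline unemployment rate ≈ 5.20%.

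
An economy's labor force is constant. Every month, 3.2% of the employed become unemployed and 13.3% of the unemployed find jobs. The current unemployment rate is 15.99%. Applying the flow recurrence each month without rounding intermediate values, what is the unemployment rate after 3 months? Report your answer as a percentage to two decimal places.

Unemployment rate after three months ≈ 17.41%.

With a fixed labor force, u_{t+1} = u_t + s·(1−u_t) − f·u_t = u_t·(1−s−f) + s.
Here 1−s−f = 0.835 and s = 0.032.
u_1 = 0.159900 × 0.835 + 0.032 = 0.165516.
u_2 = 0.165516 × 0.835 + 0.032 = 0.170206.
u_3 = 0.170206 × 0.835 + 0.032 = 0.174122.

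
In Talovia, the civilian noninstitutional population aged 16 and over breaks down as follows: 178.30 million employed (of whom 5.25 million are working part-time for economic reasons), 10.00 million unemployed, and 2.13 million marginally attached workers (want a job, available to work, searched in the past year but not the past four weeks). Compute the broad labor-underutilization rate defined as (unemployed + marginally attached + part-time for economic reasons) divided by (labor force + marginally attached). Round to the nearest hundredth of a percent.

Broad underutilization rate ≈ 9.13%.

Labor force = 178.30 + 10.00 = 188.30 million.
Numerator = 10.00 + 2.13 + 5.25 = 17.38 million.
Denominator = 188.30 + 2.13 = 190.43 million.
Broad rate = 17.38 / 190.43 = 9.13%.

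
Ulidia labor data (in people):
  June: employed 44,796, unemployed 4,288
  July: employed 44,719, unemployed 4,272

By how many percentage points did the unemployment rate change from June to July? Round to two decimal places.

June: labor force = 44,796 + 4,288 = 49,084; u = 4,288/49,084 = 8.74%.
July: labor force = 44,719 + 4,272 = 48,991; u = 4,272/48,991 = 8.72%.
Change = 8.72% − 8.74% = −0.02 pp.

The unemployment rate changed by −0.02 percentage points.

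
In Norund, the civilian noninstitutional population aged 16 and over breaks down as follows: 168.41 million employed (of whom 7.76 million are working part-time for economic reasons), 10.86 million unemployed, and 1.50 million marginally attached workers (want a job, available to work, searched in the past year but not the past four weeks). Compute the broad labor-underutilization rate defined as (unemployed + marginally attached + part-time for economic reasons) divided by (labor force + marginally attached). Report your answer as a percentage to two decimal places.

Broad underutilization rate ≈ 11.13%.

Labor force = 168.41 + 10.86 = 179.27 million.
Numerator = 10.86 + 1.50 + 7.76 = 20.12 million.
Denominator = 179.27 + 1.50 = 180.77 million.
Broad rate = 20.12 / 180.77 = 11.13%.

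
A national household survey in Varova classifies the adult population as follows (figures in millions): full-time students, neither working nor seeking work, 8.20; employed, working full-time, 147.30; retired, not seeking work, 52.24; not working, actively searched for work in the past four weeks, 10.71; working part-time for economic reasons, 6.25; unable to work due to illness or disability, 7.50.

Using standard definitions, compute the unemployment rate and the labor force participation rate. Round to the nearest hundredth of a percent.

Employed = 147.30 + 6.25 = 153.55 million (anyone who worked, including part-time for economic reasons, counts as employed).
Unemployed = 10.71 million.
Labor force = 153.55 + 10.71 = 164.26 million.
Not in labor force = 8.20 + 52.24 + 7.50 = 67.94 million (those not working and not actively searching are outside the labor force).
Civilian working-age population = 164.26 + 67.94 = 232.20 million.
Unemployment rate = 10.71 / 164.26 = 6.52%.
Labor force participation rate = 164.26 / 232.20 = 70.74%.

Unemployment rate ≈ 6.52%; labor force participation rate ≈ 70.74%.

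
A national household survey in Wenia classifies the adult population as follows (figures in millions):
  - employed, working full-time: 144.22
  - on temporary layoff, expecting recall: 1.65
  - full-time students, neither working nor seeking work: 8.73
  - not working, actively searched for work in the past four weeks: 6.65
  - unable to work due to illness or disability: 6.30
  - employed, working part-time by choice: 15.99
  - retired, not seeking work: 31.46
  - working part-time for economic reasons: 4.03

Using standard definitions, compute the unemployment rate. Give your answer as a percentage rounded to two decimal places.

Unemployment rate ≈ 4.81%.

Employed = 144.22 + 15.99 + 4.03 = 164.24 million (anyone who worked, including part-time for economic reasons, counts as employed).
Unemployed = 1.65 + 6.65 = 8.30 million (jobless and actively searching, or on temporary layoff).
Labor force = 164.24 + 8.30 = 172.54 million.
Unemployment rate = 8.30 / 172.54 = 4.81%.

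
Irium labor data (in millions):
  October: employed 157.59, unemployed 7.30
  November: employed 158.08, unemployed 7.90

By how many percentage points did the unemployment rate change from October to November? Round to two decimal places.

The unemployment rate changed by +0.33 percentage points.

October: labor force = 157.59 + 7.30 = 164.89; u = 7.30/164.89 = 4.43%.
November: labor force = 158.08 + 7.90 = 165.98; u = 7.90/165.98 = 4.76%.
Change = 4.76% − 4.43% = +0.33 pp.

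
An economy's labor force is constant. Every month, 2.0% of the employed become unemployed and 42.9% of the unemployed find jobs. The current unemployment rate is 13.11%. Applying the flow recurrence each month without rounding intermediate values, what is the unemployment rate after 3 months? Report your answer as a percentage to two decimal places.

With a fixed labor force, u_{t+1} = u_t + s·(1−u_t) − f·u_t = u_t·(1−s−f) + s.
Here 1−s−f = 0.551 and s = 0.020.
u_1 = 0.131100 × 0.551 + 0.020 = 0.092236.
u_2 = 0.092236 × 0.551 + 0.020 = 0.070822.
u_3 = 0.070822 × 0.551 + 0.020 = 0.059023.

Unemployment rate after three months ≈ 5.90%.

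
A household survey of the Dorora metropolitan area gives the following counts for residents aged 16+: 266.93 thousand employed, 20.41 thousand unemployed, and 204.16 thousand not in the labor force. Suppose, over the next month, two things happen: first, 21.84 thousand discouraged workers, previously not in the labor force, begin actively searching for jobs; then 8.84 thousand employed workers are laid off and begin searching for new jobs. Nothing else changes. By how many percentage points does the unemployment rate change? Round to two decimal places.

Initially, labor force = 266.93 + 20.41 = 287.34 thousand, so u = 20.41/287.34 = 7.10%.
After the first change, unemployed and labor force both rise by 21.84 → E = 266.93, U = 42.25, labor force = 309.18 thousand.
After the second change, employed falls and unemployed rises by 8.84; labor force unchanged → E = 258.09, U = 51.09, labor force = 309.18 thousand.
New unemployment rate = 51.09 / 309.18 = 16.52%.
Change = 16.52% − 7.10% = +9.42 percentage points.

The unemployment rate changes by +9.42 percentage points.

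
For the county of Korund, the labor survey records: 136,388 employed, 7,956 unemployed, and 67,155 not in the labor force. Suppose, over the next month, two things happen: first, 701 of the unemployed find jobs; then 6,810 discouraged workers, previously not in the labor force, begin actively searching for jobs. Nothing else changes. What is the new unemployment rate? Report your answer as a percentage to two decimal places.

Initially, labor force = 136,388 + 7,956 = 144,344, so u = 7,956/144,344 = 5.51%.
After the first change, unemployed falls and employed rises by 701; labor force unchanged → E = 137,089, U = 7,255, labor force = 144,344.
After the second change, unemployed and labor force both rise by 6,810 → E = 137,089, U = 14,065, labor force = 151,154.
New unemployment rate = 14,065 / 151,154 = 9.31%.

New unemployment rate ≈ 9.31%.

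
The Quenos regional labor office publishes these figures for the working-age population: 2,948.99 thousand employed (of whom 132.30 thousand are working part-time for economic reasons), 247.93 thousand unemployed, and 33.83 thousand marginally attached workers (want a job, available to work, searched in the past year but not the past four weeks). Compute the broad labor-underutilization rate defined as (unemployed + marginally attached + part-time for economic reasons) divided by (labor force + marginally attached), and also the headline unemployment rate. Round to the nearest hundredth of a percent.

Labor force = 2,948.99 + 247.93 = 3,196.92 thousand.
Numerator = 247.93 + 33.83 + 132.30 = 414.06 thousand.
Denominator = 3,196.92 + 33.83 = 3,230.75 thousand.
Broad rate = 414.06 / 3,230.75 = 12.82%.
Headline unemployment rate = 247.93 / 3,196.92 = 7.76%.

Broad underutilization rate ≈ 12.82%; headline unemployment rate ≈ 7.76%.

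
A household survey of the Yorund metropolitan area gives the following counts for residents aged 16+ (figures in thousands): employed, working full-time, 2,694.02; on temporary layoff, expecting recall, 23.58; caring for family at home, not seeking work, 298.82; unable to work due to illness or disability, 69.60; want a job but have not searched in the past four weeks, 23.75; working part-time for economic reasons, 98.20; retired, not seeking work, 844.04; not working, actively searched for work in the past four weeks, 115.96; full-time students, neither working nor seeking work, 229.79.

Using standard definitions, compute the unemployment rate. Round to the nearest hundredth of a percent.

Employed = 2,694.02 + 98.20 = 2,792.22 thousand (anyone who worked, including part-time for economic reasons, counts as employed).
Unemployed = 23.58 + 115.96 = 139.54 thousand (jobless and actively searching, or on temporary layoff).
Labor force = 2,792.22 + 139.54 = 2,931.76 thousand.
Unemployment rate = 139.54 / 2,931.76 = 4.76%.

Unemployment rate ≈ 4.76%.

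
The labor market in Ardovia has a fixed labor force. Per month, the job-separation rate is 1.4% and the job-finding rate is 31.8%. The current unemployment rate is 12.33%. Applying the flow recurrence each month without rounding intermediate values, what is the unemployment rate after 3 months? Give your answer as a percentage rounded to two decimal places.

Unemployment rate after three months ≈ 6.64%.

With a fixed labor force, u_{t+1} = u_t + s·(1−u_t) − f·u_t = u_t·(1−s−f) + s.
Here 1−s−f = 0.668 and s = 0.014.
u_1 = 0.123300 × 0.668 + 0.014 = 0.096364.
u_2 = 0.096364 × 0.668 + 0.014 = 0.078371.
u_3 = 0.078371 × 0.668 + 0.014 = 0.066352.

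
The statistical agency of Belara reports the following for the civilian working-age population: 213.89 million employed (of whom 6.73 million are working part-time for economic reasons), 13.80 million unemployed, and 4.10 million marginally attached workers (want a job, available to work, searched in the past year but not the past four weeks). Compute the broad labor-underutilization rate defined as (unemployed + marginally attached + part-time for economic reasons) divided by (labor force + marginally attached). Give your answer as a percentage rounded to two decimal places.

Broad underutilization rate ≈ 10.63%.

Labor force = 213.89 + 13.80 = 227.69 million.
Numerator = 13.80 + 4.10 + 6.73 = 24.63 million.
Denominator = 227.69 + 4.10 = 231.79 million.
Broad rate = 24.63 / 231.79 = 10.63%.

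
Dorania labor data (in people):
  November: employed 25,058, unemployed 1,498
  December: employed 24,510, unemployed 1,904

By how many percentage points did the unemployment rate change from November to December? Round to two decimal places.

November: labor force = 25,058 + 1,498 = 26,556; u = 1,498/26,556 = 5.64%.
December: labor force = 24,510 + 1,904 = 26,414; u = 1,904/26,414 = 7.21%.
Change = 7.21% − 5.64% = +1.57 pp.

The unemployment rate changed by +1.57 percentage points.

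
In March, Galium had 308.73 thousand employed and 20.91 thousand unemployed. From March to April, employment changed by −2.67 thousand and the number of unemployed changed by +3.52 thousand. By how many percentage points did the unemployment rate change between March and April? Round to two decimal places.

The unemployment rate changed by +1.05 percentage points.

March: labor force = 308.73 + 20.91 = 329.64; u = 20.91/329.64 = 6.34%.
April: labor force = 306.06 + 24.43 = 330.49; u = 24.43/330.49 = 7.39%.
Change = 7.39% − 6.34% = +1.05 pp.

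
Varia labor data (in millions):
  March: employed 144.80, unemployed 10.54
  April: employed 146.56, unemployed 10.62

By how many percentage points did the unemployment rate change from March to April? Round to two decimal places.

The unemployment rate changed by −0.03 percentage points.

March: labor force = 144.80 + 10.54 = 155.34; u = 10.54/155.34 = 6.79%.
April: labor force = 146.56 + 10.62 = 157.18; u = 10.62/157.18 = 6.76%.
Change = 6.76% − 6.79% = −0.03 pp.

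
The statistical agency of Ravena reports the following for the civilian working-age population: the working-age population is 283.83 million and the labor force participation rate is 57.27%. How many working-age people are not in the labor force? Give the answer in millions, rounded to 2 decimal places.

Share not in the labor force = 1 − 0.5727 = 0.4273.
Not in labor force = 0.4273 × 283.83 ≈ 121.28 million.

About 121.28 million are not in the labor force.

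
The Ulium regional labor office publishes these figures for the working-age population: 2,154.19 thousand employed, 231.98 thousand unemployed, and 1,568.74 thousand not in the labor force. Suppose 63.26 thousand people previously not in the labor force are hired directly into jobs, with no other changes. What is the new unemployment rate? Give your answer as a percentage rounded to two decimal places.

Initially, labor force = 2,154.19 + 231.98 = 2,386.17 thousand, so u = 231.98/2,386.17 = 9.72%.
After the change, employed and labor force both rise by 63.26; unemployed unchanged → E = 2,217.45, U = 231.98, labor force = 2,449.43 thousand.
New unemployment rate = 231.98 / 2,449.43 = 9.47%.

New unemployment rate ≈ 9.47%.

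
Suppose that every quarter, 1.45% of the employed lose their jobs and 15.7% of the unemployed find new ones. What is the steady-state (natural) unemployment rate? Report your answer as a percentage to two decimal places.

Steady-state unemployment rate ≈ 8.45%.

At steady state the flows balance: s·E = f·U, so U/(E+U) = s/(s+f).
u* = 1.45 / (1.45 + 15.7) = 1.45 / 17.15 = 8.45%.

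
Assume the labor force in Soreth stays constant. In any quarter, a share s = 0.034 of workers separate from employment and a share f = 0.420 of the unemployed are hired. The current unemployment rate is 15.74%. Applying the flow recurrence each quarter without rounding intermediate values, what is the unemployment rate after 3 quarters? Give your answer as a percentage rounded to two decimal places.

Unemployment rate after three quarters ≈ 8.83%.

With a fixed labor force, u_{t+1} = u_t + s·(1−u_t) − f·u_t = u_t·(1−s−f) + s.
Here 1−s−f = 0.546 and s = 0.034.
u_1 = 0.157400 × 0.546 + 0.034 = 0.119940.
u_2 = 0.119940 × 0.546 + 0.034 = 0.099487.
u_3 = 0.099487 × 0.546 + 0.034 = 0.088320.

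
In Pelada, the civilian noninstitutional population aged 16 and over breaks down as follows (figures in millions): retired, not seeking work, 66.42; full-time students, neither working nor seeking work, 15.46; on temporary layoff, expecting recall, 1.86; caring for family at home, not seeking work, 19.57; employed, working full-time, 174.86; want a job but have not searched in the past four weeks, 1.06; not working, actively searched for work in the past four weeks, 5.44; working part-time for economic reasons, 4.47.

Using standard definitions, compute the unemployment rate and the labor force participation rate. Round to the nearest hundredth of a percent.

Unemployment rate ≈ 3.91%; labor force participation rate ≈ 64.55%.

Employed = 174.86 + 4.47 = 179.33 million (anyone who worked, including part-time for economic reasons, counts as employed).
Unemployed = 1.86 + 5.44 = 7.30 million (jobless and actively searching, or on temporary layoff).
Labor force = 179.33 + 7.30 = 186.63 million.
Not in labor force = 66.42 + 15.46 + 19.57 + 1.06 = 102.51 million (those not working and not actively searching are outside the labor force — including those who want a job but have given up searching).
Civilian working-age population = 186.63 + 102.51 = 289.14 million.
Unemployment rate = 7.30 / 186.63 = 3.91%.
Labor force participation rate = 186.63 / 289.14 = 64.55%.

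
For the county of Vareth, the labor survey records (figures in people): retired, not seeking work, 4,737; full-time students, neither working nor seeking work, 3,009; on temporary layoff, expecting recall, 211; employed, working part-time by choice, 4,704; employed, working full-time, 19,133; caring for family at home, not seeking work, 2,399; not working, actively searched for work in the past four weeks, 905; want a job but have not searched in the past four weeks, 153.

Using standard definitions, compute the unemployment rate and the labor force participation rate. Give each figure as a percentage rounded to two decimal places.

Employed = 4,704 + 19,133 = 23,837.
Unemployed = 211 + 905 = 1,116 (jobless and actively searching, or on temporary layoff).
Labor force = 23,837 + 1,116 = 24,953.
Not in labor force = 4,737 + 3,009 + 2,399 + 153 = 10,298 (those not working and not actively searching are outside the labor force — including those who want a job but have given up searching).
Civilian working-age population = 24,953 + 10,298 = 35,251.
Unemployment rate = 1,116 / 24,953 = 4.47%.
Labor force participation rate = 24,953 / 35,251 = 70.79%.

Unemployment rate ≈ 4.47%; labor force participation rate ≈ 70.79%.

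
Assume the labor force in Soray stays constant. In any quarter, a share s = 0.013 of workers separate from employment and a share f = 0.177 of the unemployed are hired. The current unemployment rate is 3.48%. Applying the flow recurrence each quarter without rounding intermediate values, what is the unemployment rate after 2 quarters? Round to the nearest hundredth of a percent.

With a fixed labor force, u_{t+1} = u_t + s·(1−u_t) − f·u_t = u_t·(1−s−f) + s.
Here 1−s−f = 0.810 and s = 0.013.
u_1 = 0.034800 × 0.810 + 0.013 = 0.041188.
u_2 = 0.041188 × 0.810 + 0.013 = 0.046362.

Unemployment rate after two quarters ≈ 4.64%.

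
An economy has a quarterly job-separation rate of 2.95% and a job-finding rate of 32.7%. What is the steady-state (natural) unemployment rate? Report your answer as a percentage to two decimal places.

Steady-state unemployment rate ≈ 8.27%.

At steady state the flows balance: s·E = f·U, so U/(E+U) = s/(s+f).
u* = 2.95 / (2.95 + 32.7) = 2.95 / 35.65 = 8.27%.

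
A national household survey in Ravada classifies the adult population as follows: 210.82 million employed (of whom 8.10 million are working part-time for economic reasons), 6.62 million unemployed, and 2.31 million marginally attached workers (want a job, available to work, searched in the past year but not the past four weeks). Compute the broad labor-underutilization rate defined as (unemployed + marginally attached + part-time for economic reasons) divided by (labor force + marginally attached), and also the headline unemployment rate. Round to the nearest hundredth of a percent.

Labor force = 210.82 + 6.62 = 217.44 million.
Numerator = 6.62 + 2.31 + 8.10 = 17.03 million.
Denominator = 217.44 + 2.31 = 219.75 million.
Broad rate = 17.03 / 219.75 = 7.75%.
Headline unemployment rate = 6.62 / 217.44 = 3.04%.

Broad underutilization rate ≈ 7.75%; headline unemployment rate ≈ 3.04%.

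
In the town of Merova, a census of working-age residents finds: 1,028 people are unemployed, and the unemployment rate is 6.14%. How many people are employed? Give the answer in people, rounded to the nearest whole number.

Labor force = U / u = 1,028 / 0.0614 ≈ 16,743.
Employed = labor force − unemployed = 16,743 − 1,028 = 15,715.

About 15,715 are employed.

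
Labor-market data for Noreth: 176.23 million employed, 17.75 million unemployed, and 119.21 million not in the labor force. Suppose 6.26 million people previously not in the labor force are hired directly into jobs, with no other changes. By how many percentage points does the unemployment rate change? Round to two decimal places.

The unemployment rate changes by −0.29 percentage points.

Initially, labor force = 176.23 + 17.75 = 193.98 million, so u = 17.75/193.98 = 9.15%.
After the change, employed and labor force both rise by 6.26; unemployed unchanged → E = 182.49, U = 17.75, labor force = 200.24 million.
New unemployment rate = 17.75 / 200.24 = 8.86%.
Change = 8.86% − 9.15% = −0.29 percentage points.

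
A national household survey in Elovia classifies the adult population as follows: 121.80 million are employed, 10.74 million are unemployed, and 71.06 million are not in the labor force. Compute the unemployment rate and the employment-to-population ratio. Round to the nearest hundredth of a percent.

Unemployment rate ≈ 8.10%; employment-population ratio ≈ 59.82%.

Labor force = employed + unemployed = 121.80 + 10.74 = 132.54 million.
Working-age population = 132.54 + 71.06 = 203.60 million.
Unemployment rate = 10.74 / 132.54 = 8.10%.
Employment-population ratio = 121.80 / 203.60 = 59.82%.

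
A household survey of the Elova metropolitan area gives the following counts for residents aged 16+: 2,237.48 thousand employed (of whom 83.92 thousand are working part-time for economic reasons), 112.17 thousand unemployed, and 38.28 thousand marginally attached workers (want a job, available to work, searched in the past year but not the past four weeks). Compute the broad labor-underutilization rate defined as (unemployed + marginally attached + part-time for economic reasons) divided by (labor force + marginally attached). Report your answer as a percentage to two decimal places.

Labor force = 2,237.48 + 112.17 = 2,349.65 thousand.
Numerator = 112.17 + 38.28 + 83.92 = 234.37 thousand.
Denominator = 2,349.65 + 38.28 = 2,387.93 thousand.
Broad rate = 234.37 / 2,387.93 = 9.81%.

Broad underutilization rate ≈ 9.81%.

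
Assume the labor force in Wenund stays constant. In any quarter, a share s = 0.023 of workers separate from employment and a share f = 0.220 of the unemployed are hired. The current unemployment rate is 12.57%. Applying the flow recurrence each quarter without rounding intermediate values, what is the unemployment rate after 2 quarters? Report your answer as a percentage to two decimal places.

Unemployment rate after two quarters ≈ 11.24%.

With a fixed labor force, u_{t+1} = u_t + s·(1−u_t) − f·u_t = u_t·(1−s−f) + s.
Here 1−s−f = 0.757 and s = 0.023.
u_1 = 0.125700 × 0.757 + 0.023 = 0.118155.
u_2 = 0.118155 × 0.757 + 0.023 = 0.112443.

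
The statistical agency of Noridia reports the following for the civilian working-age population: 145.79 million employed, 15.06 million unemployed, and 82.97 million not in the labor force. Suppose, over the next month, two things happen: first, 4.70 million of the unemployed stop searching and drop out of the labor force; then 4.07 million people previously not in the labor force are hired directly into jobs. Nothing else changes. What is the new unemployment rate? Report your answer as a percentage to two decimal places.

New unemployment rate ≈ 6.47%.

Initially, labor force = 145.79 + 15.06 = 160.85 million, so u = 15.06/160.85 = 9.36%.
After the first change, unemployed and labor force both fall by 4.70 → E = 145.79, U = 10.36, labor force = 156.15 million.
After the second change, employed and labor force both rise by 4.07; unemployed unchanged → E = 149.86, U = 10.36, labor force = 160.22 million.
New unemployment rate = 10.36 / 160.22 = 6.47%.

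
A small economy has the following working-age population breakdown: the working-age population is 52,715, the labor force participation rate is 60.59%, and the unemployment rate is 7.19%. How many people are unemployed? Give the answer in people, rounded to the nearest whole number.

Labor force = 0.6059 × 52,715 = 31,940.
Unemployed = 0.0719 × 31,940 ≈ 2,296.

About 2,296 are unemployed.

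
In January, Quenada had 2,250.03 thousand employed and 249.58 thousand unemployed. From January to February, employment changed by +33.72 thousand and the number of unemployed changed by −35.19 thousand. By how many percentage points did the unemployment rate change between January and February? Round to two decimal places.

January: labor force = 2,250.03 + 249.58 = 2,499.61; u = 249.58/2,499.61 = 9.98%.
February: labor force = 2,283.75 + 214.39 = 2,498.14; u = 214.39/2,498.14 = 8.58%.
Change = 8.58% − 9.98% = −1.40 pp.

The unemployment rate changed by −1.40 percentage points.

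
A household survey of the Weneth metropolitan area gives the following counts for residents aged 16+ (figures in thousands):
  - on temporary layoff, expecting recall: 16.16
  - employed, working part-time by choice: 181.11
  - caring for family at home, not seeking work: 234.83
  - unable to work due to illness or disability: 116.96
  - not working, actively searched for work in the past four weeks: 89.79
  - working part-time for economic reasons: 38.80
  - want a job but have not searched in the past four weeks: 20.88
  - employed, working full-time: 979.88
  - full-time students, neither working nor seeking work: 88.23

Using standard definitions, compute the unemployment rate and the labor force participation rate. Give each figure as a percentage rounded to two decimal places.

Employed = 181.11 + 38.80 + 979.88 = 1,199.79 thousand (anyone who worked, including part-time for economic reasons, counts as employed).
Unemployed = 16.16 + 89.79 = 105.95 thousand (jobless and actively searching, or on temporary layoff).
Labor force = 1,199.79 + 105.95 = 1,305.74 thousand.
Not in labor force = 234.83 + 116.96 + 20.88 + 88.23 = 460.90 thousand (those not working and not actively searching are outside the labor force — including those who want a job but have given up searching).
Civilian working-age population = 1,305.74 + 460.90 = 1,766.64 thousand.
Unemployment rate = 105.95 / 1,305.74 = 8.11%.
Labor force participation rate = 1,305.74 / 1,766.64 = 73.91%.

Unemployment rate ≈ 8.11%; labor force participation rate ≈ 73.91%.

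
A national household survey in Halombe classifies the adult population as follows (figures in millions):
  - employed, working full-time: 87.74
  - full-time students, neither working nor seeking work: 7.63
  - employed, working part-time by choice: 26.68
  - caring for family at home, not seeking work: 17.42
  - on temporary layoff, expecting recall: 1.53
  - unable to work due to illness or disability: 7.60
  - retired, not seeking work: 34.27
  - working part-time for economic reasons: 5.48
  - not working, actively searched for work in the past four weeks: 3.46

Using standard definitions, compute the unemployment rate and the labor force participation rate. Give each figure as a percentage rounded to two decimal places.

Employed = 87.74 + 26.68 + 5.48 = 119.90 million (anyone who worked, including part-time for economic reasons, counts as employed).
Unemployed = 1.53 + 3.46 = 4.99 million (jobless and actively searching, or on temporary layoff).
Labor force = 119.90 + 4.99 = 124.89 million.
Not in labor force = 7.63 + 17.42 + 7.60 + 34.27 = 66.92 million (those not working and not actively searching are outside the labor force).
Civilian working-age population = 124.89 + 66.92 = 191.81 million.
Unemployment rate = 4.99 / 124.89 = 4.00%.
Labor force participation rate = 124.89 / 191.81 = 65.11%.

Unemployment rate ≈ 4.00%; labor force participation rate ≈ 65.11%.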